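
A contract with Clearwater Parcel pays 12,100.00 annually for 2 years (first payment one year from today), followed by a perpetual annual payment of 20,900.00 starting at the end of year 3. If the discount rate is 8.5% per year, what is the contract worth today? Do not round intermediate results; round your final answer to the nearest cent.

PV of 2-year annuity: 12,100.00 × [1 − (1+0.085)^−2] / 0.085 = 21430.48270
Perpetuity value at year 2: 20,900.00 / 0.085 = 245882.35294
PV of perpetuity: 245882.35294 / (1+0.085)^2 = 208866.06464
Total PV = 21430.48270 + 208866.06464 = 230296.54734

230296.55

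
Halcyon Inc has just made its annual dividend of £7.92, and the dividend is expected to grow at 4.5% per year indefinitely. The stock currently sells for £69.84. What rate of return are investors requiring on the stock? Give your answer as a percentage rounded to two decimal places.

16.35%

D₁ = £7.92 × 1.045 = £8.2764
P = D₁/(r − g) ⇒ r = D₁/P + g = £8.2764/£69.84 + 0.045 = 0.118505 + 0.045 = 0.163505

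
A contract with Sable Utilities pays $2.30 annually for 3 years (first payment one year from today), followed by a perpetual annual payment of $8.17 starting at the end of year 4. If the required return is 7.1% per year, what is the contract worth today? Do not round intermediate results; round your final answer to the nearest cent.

$99.69

PV of 3-year annuity: $2.30 × [1 − (1+0.071)^−3] / 0.071 = 6.02492
Perpetuity value at year 3: $8.17 / 0.071 = 115.07042
PV of perpetuity: 115.07042 / (1+0.071)^3 = 93.66887
Total PV = 6.02492 + 93.66887 = 99.69379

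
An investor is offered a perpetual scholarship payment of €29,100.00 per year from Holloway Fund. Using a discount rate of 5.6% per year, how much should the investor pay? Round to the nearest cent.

Level perpetuity: PV = C / r = €29,100.00 / 0.056 = €519,642.86

€519642.86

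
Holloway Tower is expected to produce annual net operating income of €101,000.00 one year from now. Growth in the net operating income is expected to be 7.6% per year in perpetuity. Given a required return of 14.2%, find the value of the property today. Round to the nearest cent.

Growing perpetuity: P = D₁ / (r − g) = €101,000.0000 / (0.142 − 0.076) = €1,530,303.03

€1530303.03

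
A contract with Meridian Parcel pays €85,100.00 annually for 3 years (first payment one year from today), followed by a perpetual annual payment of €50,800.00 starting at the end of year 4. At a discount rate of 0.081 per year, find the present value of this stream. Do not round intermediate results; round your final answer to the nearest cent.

PV of 3-year annuity: €85,100.00 × [1 − (1+0.081)^−3] / 0.081 = 218915.83260
Perpetuity value at year 3: €50,800.00 / 0.081 = 627160.49383
PV of perpetuity: 627160.49383 / (1+0.081)^3 = 496479.83230
Total PV = 218915.83260 + 496479.83230 = 715395.66490

€715395.66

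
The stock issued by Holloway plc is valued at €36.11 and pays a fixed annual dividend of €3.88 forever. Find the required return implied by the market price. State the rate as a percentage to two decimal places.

10.74%

P = C/r ⇒ r = C/P = €3.88/€36.11 = 0.107449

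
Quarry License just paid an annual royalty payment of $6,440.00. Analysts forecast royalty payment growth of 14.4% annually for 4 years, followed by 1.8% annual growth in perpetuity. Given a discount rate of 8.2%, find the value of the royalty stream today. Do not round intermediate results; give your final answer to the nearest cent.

D_1 = 7367.36000
D_2 = 8428.25984
D_3 = 9641.92926
D_4 = 11030.36707
Terminal value at year 4: TV = D_4×(1+g_2)/(r−g_2) = 11228.91368/0.064 = 175451.77621
P_0 = D_1/(1+r)^1 + D_2/(1+r)^2 + D_3/(1+r)^3 + D_4/(1+r)^4 + TV/(1+r)^4
    = 6809.02033 + 7199.18601 + 7611.70868 + 8047.86944 + 128011.42324 = 157679.20770

$157679.21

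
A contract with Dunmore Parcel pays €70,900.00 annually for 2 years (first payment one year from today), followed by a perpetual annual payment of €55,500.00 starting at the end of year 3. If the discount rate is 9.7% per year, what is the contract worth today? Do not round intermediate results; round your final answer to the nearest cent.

PV of 2-year annuity: €70,900.00 × [1 − (1+0.097)^−2] / 0.097 = 123546.77421
Perpetuity value at year 2: €55,500.00 / 0.097 = 572164.94845
PV of perpetuity: 572164.94845 / (1+0.097)^2 = 475453.43973
Total PV = 123546.77421 + 475453.43973 = 599000.21394

€599000.21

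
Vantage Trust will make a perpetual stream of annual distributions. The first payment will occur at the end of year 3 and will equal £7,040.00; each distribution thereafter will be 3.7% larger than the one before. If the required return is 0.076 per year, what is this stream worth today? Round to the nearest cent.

£155913.42

Value at end of year 2: C₁ / (r − g) = £7,040.00 / (0.076 − 0.037) = £180,512.8205
Discount to today: PV = £180,512.8205 / (1 + 0.076)^2 = £180,512.8205 / 1.157776 = £155,913.42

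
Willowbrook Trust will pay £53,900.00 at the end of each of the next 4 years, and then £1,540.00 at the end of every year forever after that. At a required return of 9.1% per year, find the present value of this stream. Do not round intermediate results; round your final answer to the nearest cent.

£186183.14

PV of 4-year annuity: £53,900.00 × [1 − (1+0.091)^−4] / 0.091 = 174238.30254
Perpetuity value at year 4: £1,540.00 / 0.091 = 16923.07692
PV of perpetuity: 16923.07692 / (1+0.091)^4 = 11944.83971
Total PV = 174238.30254 + 11944.83971 = 186183.14225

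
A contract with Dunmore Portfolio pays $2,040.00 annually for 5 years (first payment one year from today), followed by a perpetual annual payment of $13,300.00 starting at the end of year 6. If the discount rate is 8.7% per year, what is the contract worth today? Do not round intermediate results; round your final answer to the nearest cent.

$108733.03

PV of 5-year annuity: $2,040.00 × [1 − (1+0.087)^−5] / 0.087 = 7997.04098
Perpetuity value at year 5: $13,300.00 / 0.087 = 152873.56322
PV of perpetuity: 152873.56322 / (1+0.087)^5 = 100735.99209
Total PV = 7997.04098 + 100735.99209 = 108733.03308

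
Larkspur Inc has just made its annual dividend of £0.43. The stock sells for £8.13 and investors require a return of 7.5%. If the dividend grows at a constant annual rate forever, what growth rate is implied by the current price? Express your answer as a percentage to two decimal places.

2.10%

P = D₀(1+g)/(r−g) ⇒ P(r−g) = D₀(1+g) ⇒ g(P+D₀) = P·r − D₀
g = (P·r − D₀)/(P + D₀) = (£8.13×0.075 − £0.43) / (£8.13 + £0.43) = 0.020999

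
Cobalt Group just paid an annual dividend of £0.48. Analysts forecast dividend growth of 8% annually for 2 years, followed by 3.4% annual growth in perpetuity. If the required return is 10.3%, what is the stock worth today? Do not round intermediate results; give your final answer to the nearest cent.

D_1 = 0.51840
D_2 = 0.55987
Terminal value at year 2: TV = D_2×(1+g_2)/(r−g_2) = 0.57891/0.069 = 8.38997
P_0 = D_1/(1+r)^1 + D_2/(1+r)^2 + TV/(1+r)^2
    = 0.46999 + 0.46019 + 6.89619 = 7.82637

£7.83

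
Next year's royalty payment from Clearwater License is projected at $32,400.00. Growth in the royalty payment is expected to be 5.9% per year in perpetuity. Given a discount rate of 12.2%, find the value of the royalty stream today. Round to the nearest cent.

$514285.71

Growing perpetuity: P = D₁ / (r − g) = $32,400.0000 / (0.122 − 0.059) = $514,285.71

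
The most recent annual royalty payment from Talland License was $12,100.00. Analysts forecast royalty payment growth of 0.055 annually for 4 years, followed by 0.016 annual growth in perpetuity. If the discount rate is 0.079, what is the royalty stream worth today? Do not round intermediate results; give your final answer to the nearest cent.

D_1 = 12765.50000
D_2 = 13467.60250
D_3 = 14208.32064
D_4 = 14989.77827
Terminal value at year 4: TV = D_4×(1+g_2)/(r−g_2) = 15229.61472/0.063 = 241739.91627
P_0 = D_1/(1+r)^1 + D_2/(1+r)^2 + D_3/(1+r)^3 + D_4/(1+r)^4 + TV/(1+r)^4
    = 11830.86191 + 11567.71021 + 11310.41174 + 11058.83632 + 178345.67777 = 224113.49794

$224113.50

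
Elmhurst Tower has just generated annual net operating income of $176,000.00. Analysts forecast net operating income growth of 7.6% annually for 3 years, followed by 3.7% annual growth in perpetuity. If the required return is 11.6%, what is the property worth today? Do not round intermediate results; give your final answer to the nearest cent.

D_1 = 189376.00000
D_2 = 203768.57600
D_3 = 219254.98778
Terminal value at year 3: TV = D_3×(1+g_2)/(r−g_2) = 227367.42232/0.079 = 2878068.63701
P_0 = D_1/(1+r)^1 + D_2/(1+r)^2 + D_3/(1+r)^3 + TV/(1+r)^3
    = 169691.75627 + 163609.61447 + 157745.47058 + 2070658.89866 = 2561705.73999

$2561705.74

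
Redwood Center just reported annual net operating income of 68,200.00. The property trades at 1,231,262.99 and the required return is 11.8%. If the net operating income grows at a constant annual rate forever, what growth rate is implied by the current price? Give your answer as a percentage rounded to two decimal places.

5.93%

P = D₀(1+g)/(r−g) ⇒ P(r−g) = D₀(1+g) ⇒ g(P+D₀) = P·r − D₀
g = (P·r − D₀)/(P + D₀) = (1,231,262.99×0.118 − 68,200.00) / (1,231,262.99 + 68,200.00) = 0.059324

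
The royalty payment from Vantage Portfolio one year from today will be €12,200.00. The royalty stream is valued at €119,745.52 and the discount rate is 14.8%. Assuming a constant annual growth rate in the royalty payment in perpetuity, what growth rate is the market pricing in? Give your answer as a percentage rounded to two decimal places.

P = D₁/(r−g) ⇒ g = r − D₁/P = 0.148 − €12,200.00/€119,745.52 = 0.046117

4.61%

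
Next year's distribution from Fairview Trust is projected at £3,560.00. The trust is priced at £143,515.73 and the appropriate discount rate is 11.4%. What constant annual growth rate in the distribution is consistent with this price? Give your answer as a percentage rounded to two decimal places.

8.92%

P = D₁/(r−g) ⇒ g = r − D₁/P = 0.114 − £3,560.00/£143,515.73 = 0.089194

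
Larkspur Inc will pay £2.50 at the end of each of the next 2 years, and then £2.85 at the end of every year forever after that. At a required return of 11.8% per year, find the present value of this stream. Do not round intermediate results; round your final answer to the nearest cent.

PV of 2-year annuity: £2.50 × [1 − (1+0.118)^−2] / 0.118 = 4.23626
Perpetuity value at year 2: £2.85 / 0.118 = 24.15254
PV of perpetuity: 24.15254 / (1+0.118)^2 = 19.32321
Total PV = 4.23626 + 19.32321 = 23.55947

£23.56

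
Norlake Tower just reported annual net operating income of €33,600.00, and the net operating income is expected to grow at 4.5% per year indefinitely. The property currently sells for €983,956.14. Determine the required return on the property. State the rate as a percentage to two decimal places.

D₁ = €33,600.00 × 1.045 = €35,112.0000
P = D₁/(r − g) ⇒ r = D₁/P + g = €35,112.0000/€983,956.14 + 0.045 = 0.035685 + 0.045 = 0.080685

8.07%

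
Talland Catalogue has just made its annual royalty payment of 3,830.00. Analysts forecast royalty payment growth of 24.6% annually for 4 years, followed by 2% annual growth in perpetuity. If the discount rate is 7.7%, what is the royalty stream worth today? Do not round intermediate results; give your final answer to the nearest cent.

D_1 = 4772.18000
D_2 = 5946.13628
D_3 = 7408.88580
D_4 = 9231.47171
Terminal value at year 4: TV = D_4×(1+g_2)/(r−g_2) = 9416.10115/0.057 = 165194.75697
P_0 = D_1/(1+r)^1 + D_2/(1+r)^2 + D_3/(1+r)^3 + D_4/(1+r)^4 + TV/(1+r)^4
    = 4430.99350 + 5126.29332 + 5930.69775 + 6861.32720 + 122781.64458 = 145130.95633

145130.96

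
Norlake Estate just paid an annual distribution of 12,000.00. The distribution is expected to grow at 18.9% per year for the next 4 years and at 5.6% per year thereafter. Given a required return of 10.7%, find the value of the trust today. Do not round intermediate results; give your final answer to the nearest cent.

388255.11

D_1 = 14268.00000
D_2 = 16964.65200
D_3 = 20170.97123
D_4 = 23983.28479
Terminal value at year 4: TV = D_4×(1+g_2)/(r−g_2) = 25326.34874/0.051 = 496595.07330
P_0 = D_1/(1+r)^1 + D_2/(1+r)^2 + D_3/(1+r)^3 + D_4/(1+r)^4 + TV/(1+r)^4
    = 12888.88889 + 13843.62140 + 14869.07484 + 15970.48779 + 330683.04124 = 388255.11415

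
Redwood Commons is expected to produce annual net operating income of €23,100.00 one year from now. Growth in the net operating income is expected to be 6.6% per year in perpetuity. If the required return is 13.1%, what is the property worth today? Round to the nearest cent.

Growing perpetuity: P = D₁ / (r − g) = €23,100.0000 / (0.131 − 0.066) = €355,384.62

€355384.62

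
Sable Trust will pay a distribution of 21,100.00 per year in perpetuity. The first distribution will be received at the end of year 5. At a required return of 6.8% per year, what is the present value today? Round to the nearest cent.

238500.08

Value at end of year 4: C / r = 21,100.00 / 0.068 = 310,294.1176
Discount to today: PV = 310,294.1176 / (1 + 0.068)^4 = 310,294.1176 / 1.301023 = 238,500.08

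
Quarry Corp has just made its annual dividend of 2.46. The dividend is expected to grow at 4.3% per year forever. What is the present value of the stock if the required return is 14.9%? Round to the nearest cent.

D₁ = D₀ × (1 + g) = 2.46 × 1.043 = 2.5658
Growing perpetuity: P = D₁ / (r − g) = 2.5658 / (0.149 − 0.043) = 24.21

24.21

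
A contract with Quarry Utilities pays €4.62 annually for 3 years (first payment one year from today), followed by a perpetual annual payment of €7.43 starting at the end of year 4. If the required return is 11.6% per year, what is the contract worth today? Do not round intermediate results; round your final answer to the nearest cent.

€57.26

PV of 3-year annuity: €4.62 × [1 − (1+0.116)^−3] / 0.116 = 11.17318
Perpetuity value at year 3: €7.43 / 0.116 = 64.05172
PV of perpetuity: 64.05172 / (1+0.116)^3 = 46.08273
Total PV = 11.17318 + 46.08273 = 57.25592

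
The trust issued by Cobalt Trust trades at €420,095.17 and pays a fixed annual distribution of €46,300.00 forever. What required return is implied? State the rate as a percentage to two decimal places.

11.02%

P = C/r ⇒ r = C/P = €46,300.00/€420,095.17 = 0.110213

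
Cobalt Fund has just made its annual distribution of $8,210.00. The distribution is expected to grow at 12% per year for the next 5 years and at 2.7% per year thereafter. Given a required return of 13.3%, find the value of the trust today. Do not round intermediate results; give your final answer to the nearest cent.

$114742.57

D_1 = 9195.20000
D_2 = 10298.62400
D_3 = 11534.45888
D_4 = 12918.59395
D_5 = 14468.82522
Terminal value at year 5: TV = D_5×(1+g_2)/(r−g_2) = 14859.48350/0.106 = 140183.80660
P_0 = D_1/(1+r)^1 + D_2/(1+r)^2 + D_3/(1+r)^3 + D_4/(1+r)^4 + D_5/(1+r)^5 + TV/(1+r)^5
    = 8115.79876 + 8022.67839 + 7930.62648 + 7839.63076 + 7749.67913 + 75084.15533 = 114742.56885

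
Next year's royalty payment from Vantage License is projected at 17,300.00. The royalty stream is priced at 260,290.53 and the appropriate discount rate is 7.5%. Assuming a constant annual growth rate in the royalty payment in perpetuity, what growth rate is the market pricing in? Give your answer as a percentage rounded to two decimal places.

P = D₁/(r−g) ⇒ g = r − D₁/P = 0.075 − 17,300.00/260,290.53 = 0.008536

0.85%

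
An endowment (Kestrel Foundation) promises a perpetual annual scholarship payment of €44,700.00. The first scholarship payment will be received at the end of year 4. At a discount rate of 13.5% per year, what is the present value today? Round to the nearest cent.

Value at end of year 3: C / r = €44,700.00 / 0.135 = €331,111.1111
Discount to today: PV = €331,111.1111 / (1 + 0.135)^3 = €331,111.1111 / 1.462135 = €226,457.22

€226457.22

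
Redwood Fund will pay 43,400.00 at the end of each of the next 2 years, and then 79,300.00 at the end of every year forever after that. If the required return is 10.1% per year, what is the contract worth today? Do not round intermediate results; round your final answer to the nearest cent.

722926.24

PV of 2-year annuity: 43,400.00 × [1 − (1+0.101)^−2] / 0.101 = 75221.35355
Perpetuity value at year 2: 79,300.00 / 0.101 = 785148.51485
PV of perpetuity: 785148.51485 / (1+0.101)^2 = 647704.88958
Total PV = 75221.35355 + 647704.88958 = 722926.24313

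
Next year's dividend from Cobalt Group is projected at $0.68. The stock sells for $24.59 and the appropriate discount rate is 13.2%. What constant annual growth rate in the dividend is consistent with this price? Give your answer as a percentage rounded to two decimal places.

10.43%

P = D₁/(r−g) ⇒ g = r − D₁/P = 0.132 − $0.68/$24.59 = 0.104346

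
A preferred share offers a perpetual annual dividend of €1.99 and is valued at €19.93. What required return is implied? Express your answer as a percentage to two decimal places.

P = C/r ⇒ r = C/P = €1.99/€19.93 = 0.099849

9.98%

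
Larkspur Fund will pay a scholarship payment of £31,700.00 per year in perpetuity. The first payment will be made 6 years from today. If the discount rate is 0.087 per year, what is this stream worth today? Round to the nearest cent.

Value at end of year 5: C / r = £31,700.00 / 0.087 = £364,367.8161
Discount to today: PV = £364,367.8161 / (1 + 0.087)^5 = £364,367.8161 / 1.517566 = £240,100.07

£240100.07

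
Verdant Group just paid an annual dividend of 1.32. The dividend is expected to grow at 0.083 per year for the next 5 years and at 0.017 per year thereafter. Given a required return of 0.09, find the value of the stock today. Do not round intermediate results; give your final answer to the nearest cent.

D_1 = 1.42956
D_2 = 1.54821
D_3 = 1.67672
D_4 = 1.81588
D_5 = 1.96660
Terminal value at year 5: TV = D_5×(1+g_2)/(r−g_2) = 2.00003/0.073 = 27.39771
P_0 = D_1/(1+r)^1 + D_2/(1+r)^2 + D_3/(1+r)^3 + D_4/(1+r)^4 + D_5/(1+r)^5 + TV/(1+r)^5
    = 1.31152 + 1.30310 + 1.29473 + 1.28642 + 1.27816 + 17.80663 = 24.28056

24.28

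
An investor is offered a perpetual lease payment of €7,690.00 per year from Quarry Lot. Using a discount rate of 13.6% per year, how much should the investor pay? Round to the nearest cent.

€56544.12

Level perpetuity: PV = C / r = €7,690.00 / 0.136 = €56,544.12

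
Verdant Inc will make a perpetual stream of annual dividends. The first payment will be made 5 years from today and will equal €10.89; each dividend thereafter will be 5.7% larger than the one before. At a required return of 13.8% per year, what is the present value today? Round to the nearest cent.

€80.16

Value at end of year 4: C₁ / (r − g) = €10.89 / (0.138 − 0.057) = €134.4444
Discount to today: PV = €134.4444 / (1 + 0.138)^4 = €134.4444 / 1.677139 = €80.16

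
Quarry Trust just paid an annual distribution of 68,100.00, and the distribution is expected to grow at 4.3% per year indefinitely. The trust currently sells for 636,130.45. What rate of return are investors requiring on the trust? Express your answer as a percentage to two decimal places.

15.47%

D₁ = 68,100.00 × 1.043 = 71,028.3000
P = D₁/(r − g) ⇒ r = D₁/P + g = 71,028.3000/636,130.45 + 0.043 = 0.111657 + 0.043 = 0.154657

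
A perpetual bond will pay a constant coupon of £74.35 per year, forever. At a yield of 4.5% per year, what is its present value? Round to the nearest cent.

£1652.22

Level perpetuity: PV = C / r = £74.35 / 0.045 = £1,652.22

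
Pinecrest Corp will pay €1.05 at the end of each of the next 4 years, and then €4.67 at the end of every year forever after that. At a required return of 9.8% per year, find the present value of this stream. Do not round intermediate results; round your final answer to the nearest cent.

PV of 4-year annuity: €1.05 × [1 − (1+0.098)^−4] / 0.098 = 3.34282
Perpetuity value at year 4: €4.67 / 0.098 = 47.65306
PV of perpetuity: 47.65306 / (1+0.098)^4 = 32.78547
Total PV = 3.34282 + 32.78547 = 36.12829

€36.13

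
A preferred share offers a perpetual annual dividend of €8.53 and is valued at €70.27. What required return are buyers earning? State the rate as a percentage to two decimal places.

P = C/r ⇒ r = C/P = €8.53/€70.27 = 0.121389

12.14%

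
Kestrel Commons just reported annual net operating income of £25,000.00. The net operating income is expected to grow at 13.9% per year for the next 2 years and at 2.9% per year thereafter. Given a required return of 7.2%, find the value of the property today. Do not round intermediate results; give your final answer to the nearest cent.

D_1 = 28475.00000
D_2 = 32433.02500
Terminal value at year 2: TV = D_2×(1+g_2)/(r−g_2) = 33373.58273/0.043 = 776129.83081
P_0 = D_1/(1+r)^1 + D_2/(1+r)^2 + TV/(1+r)^2
    = 26562.50000 + 28222.65625 + 675374.72747 = 730159.88372

£730159.88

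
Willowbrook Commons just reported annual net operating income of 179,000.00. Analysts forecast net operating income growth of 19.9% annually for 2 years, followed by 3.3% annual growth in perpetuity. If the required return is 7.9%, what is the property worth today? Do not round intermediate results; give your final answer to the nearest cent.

D_1 = 214621.00000
D_2 = 257330.57900
Terminal value at year 2: TV = D_2×(1+g_2)/(r−g_2) = 265822.48811/0.046 = 5778749.74146
P_0 = D_1/(1+r)^1 + D_2/(1+r)^2 + TV/(1+r)^2
    = 198907.32159 + 221028.61779 + 4963533.96029 = 5383469.89967

5383469.90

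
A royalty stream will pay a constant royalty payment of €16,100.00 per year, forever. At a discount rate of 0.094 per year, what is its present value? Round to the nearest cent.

Level perpetuity: PV = C / r = €16,100.00 / 0.094 = €171,276.60

€171276.60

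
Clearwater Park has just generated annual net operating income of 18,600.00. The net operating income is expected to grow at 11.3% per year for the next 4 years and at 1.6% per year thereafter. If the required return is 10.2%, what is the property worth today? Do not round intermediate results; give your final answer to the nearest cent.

D_1 = 20701.80000
D_2 = 23041.10340
D_3 = 25644.74808
D_4 = 28542.60462
Terminal value at year 4: TV = D_4×(1+g_2)/(r−g_2) = 28999.28629/0.086 = 337201.00339
P_0 = D_1/(1+r)^1 + D_2/(1+r)^2 + D_3/(1+r)^3 + D_4/(1+r)^4 + TV/(1+r)^4
    = 18785.66243 + 18973.17812 + 19162.56556 + 19353.84344 + 228645.40618 = 304920.65573

304920.66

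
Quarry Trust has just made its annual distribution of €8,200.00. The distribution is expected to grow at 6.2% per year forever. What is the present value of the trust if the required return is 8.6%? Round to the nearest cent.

D₁ = D₀ × (1 + g) = €8,200.00 × 1.062 = €8,708.4000
Growing perpetuity: P = D₁ / (r − g) = €8,708.4000 / (0.086 − 0.062) = €362,850.00

€362850.00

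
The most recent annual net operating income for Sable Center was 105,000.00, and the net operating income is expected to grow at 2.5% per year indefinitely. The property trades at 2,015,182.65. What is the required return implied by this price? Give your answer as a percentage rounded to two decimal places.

7.84%

D₁ = 105,000.00 × 1.025 = 107,625.0000
P = D₁/(r − g) ⇒ r = D₁/P + g = 107,625.0000/2,015,182.65 + 0.025 = 0.053407 + 0.025 = 0.078407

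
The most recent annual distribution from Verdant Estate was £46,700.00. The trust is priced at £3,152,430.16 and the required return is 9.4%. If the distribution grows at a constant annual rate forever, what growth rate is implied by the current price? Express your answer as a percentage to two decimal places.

7.80%

P = D₀(1+g)/(r−g) ⇒ P(r−g) = D₀(1+g) ⇒ g(P+D₀) = P·r − D₀
g = (P·r − D₀)/(P + D₀) = (£3,152,430.16×0.094 − £46,700.00) / (£3,152,430.16 + £46,700.00) = 0.078030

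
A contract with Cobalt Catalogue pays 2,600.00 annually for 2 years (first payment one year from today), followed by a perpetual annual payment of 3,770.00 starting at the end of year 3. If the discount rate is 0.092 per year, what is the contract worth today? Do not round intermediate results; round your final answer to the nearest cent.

PV of 2-year annuity: 2,600.00 × [1 − (1+0.092)^−2] / 0.092 = 4561.31170
Perpetuity value at year 2: 3,770.00 / 0.092 = 40978.26087
PV of perpetuity: 40978.26087 / (1+0.092)^2 = 34364.35890
Total PV = 4561.31170 + 34364.35890 = 38925.67060

38925.67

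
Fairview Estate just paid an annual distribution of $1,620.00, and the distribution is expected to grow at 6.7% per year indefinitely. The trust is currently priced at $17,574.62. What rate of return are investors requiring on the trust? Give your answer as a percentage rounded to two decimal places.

D₁ = $1,620.00 × 1.067 = $1,728.5400
P = D₁/(r − g) ⇒ r = D₁/P + g = $1,728.5400/$17,574.62 + 0.067 = 0.098354 + 0.067 = 0.165354

16.54%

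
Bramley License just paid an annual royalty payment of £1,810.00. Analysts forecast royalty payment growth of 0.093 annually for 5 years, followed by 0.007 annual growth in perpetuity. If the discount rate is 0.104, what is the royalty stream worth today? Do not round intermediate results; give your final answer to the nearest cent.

D_1 = 1978.33000
D_2 = 2162.31469
D_3 = 2363.40996
D_4 = 2583.20708
D_5 = 2823.44534
Terminal value at year 5: TV = D_5×(1+g_2)/(r−g_2) = 2843.20946/0.097 = 29311.43771
P_0 = D_1/(1+r)^1 + D_2/(1+r)^2 + D_3/(1+r)^3 + D_4/(1+r)^4 + D_5/(1+r)^5 + TV/(1+r)^5
    = 1791.96558 + 1774.11085 + 1756.43402 + 1738.93332 + 1721.60699 + 17872.76536 = 26655.81613

£26655.82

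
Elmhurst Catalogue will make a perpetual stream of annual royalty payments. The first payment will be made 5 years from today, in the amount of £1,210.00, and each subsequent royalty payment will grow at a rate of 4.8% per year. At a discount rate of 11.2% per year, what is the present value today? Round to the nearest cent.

£12364.78

Value at end of year 4: C₁ / (r − g) = £1,210.00 / (0.112 − 0.048) = £18,906.2500
Discount to today: PV = £18,906.2500 / (1 + 0.112)^4 = £18,906.2500 / 1.529041 = £12,364.78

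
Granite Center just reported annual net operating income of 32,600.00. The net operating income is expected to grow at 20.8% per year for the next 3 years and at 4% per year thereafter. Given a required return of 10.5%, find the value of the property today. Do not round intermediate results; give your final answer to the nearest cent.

D_1 = 39380.80000
D_2 = 47572.00640
D_3 = 57466.98373
Terminal value at year 3: TV = D_3×(1+g_2)/(r−g_2) = 59765.66308/0.065 = 919471.73970
P_0 = D_1/(1+r)^1 + D_2/(1+r)^2 + D_3/(1+r)^3 + TV/(1+r)^3
    = 35638.73303 + 38960.71448 + 42592.34669 + 681477.54706 = 798669.34127

798669.34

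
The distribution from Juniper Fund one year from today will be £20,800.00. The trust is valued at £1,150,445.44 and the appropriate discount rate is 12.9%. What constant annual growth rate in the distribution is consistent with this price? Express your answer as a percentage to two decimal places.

P = D₁/(r−g) ⇒ g = r − D₁/P = 0.129 − £20,800.00/£1,150,445.44 = 0.110920

11.09%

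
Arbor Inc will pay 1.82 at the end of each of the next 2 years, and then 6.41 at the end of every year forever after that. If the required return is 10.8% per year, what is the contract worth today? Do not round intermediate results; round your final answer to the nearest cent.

51.47

PV of 2-year annuity: 1.82 × [1 − (1+0.108)^−2] / 0.108 = 3.12509
Perpetuity value at year 2: 6.41 / 0.108 = 59.35185
PV of perpetuity: 59.35185 / (1+0.108)^2 = 48.34535
Total PV = 3.12509 + 48.34535 = 51.47044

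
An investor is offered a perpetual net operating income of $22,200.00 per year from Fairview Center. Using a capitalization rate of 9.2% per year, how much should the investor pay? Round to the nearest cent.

Level perpetuity: PV = C / r = $22,200.00 / 0.092 = $241,304.35

$241304.35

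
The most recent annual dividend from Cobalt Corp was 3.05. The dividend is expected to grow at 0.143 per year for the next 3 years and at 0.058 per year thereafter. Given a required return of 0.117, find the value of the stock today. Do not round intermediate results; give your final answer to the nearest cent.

D_1 = 3.48615
D_2 = 3.98467
D_3 = 4.55448
Terminal value at year 3: TV = D_3×(1+g_2)/(r−g_2) = 4.81864/0.059 = 81.67181
P_0 = D_1/(1+r)^1 + D_2/(1+r)^2 + D_3/(1+r)^3 + TV/(1+r)^3
    = 3.12099 + 3.19364 + 3.26798 + 58.60203 = 68.18464

68.18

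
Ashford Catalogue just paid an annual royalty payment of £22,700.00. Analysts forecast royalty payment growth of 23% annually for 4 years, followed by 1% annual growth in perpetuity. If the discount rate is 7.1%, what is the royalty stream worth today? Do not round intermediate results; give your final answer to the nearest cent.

£783738.57

D_1 = 27921.00000
D_2 = 34342.83000
D_3 = 42241.68090
D_4 = 51957.26751
Terminal value at year 4: TV = D_4×(1+g_2)/(r−g_2) = 52476.84018/0.061 = 860276.06856
P_0 = D_1/(1+r)^1 + D_2/(1+r)^2 + D_3/(1+r)^3 + D_4/(1+r)^4 + TV/(1+r)^4
    = 26070.02801 + 29940.36830 + 34385.29693 + 39490.11692 + 653852.75564 = 783738.56581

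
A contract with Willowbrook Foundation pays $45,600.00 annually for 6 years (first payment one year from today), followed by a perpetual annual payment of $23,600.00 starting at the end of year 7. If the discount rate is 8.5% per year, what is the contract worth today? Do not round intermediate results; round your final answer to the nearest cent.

$377825.98

PV of 6-year annuity: $45,600.00 × [1 − (1+0.085)^−6] / 0.085 = 207643.57493
Perpetuity value at year 6: $23,600.00 / 0.085 = 277647.05882
PV of perpetuity: 277647.05882 / (1+0.085)^6 = 170182.40162
Total PV = 207643.57493 + 170182.40162 = 377825.97655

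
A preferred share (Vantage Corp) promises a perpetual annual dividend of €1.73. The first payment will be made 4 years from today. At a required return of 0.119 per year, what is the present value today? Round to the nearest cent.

Value at end of year 3: C / r = €1.73 / 0.119 = €14.5378
Discount to today: PV = €14.5378 / (1 + 0.119)^3 = €14.5378 / 1.401168 = €10.38

€10.38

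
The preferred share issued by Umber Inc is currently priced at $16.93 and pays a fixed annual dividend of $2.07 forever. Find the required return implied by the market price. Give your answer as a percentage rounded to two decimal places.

P = C/r ⇒ r = C/P = $2.07/$16.93 = 0.122268

12.23%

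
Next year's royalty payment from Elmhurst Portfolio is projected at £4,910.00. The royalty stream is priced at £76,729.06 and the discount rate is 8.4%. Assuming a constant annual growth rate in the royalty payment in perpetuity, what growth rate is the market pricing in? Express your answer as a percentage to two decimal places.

2.00%

P = D₁/(r−g) ⇒ g = r − D₁/P = 0.084 − £4,910.00/£76,729.06 = 0.020009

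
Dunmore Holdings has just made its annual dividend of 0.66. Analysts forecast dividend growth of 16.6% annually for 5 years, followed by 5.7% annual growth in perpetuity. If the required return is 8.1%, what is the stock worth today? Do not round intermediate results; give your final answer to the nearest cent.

D_1 = 0.76956
D_2 = 0.89731
D_3 = 1.04626
D_4 = 1.21994
D_5 = 1.42245
Terminal value at year 5: TV = D_5×(1+g_2)/(r−g_2) = 1.50353/0.024 = 62.64702
P_0 = D_1/(1+r)^1 + D_2/(1+r)^2 + D_3/(1+r)^3 + D_4/(1+r)^4 + D_5/(1+r)^5 + TV/(1+r)^5
    = 0.71190 + 0.76787 + 0.82825 + 0.89338 + 0.96363 + 42.43967 = 46.60469

46.60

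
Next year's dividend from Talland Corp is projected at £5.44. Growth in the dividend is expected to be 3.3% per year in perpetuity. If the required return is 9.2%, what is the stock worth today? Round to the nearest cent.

£92.20

Growing perpetuity: P = D₁ / (r − g) = £5.4400 / (0.092 − 0.033) = £92.20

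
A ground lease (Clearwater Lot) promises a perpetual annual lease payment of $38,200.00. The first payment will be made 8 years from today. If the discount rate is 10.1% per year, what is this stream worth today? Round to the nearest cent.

Value at end of year 7: C / r = $38,200.00 / 0.101 = $378,217.8218
Discount to today: PV = $378,217.8218 / (1 + 0.101)^7 = $378,217.8218 / 1.961152 = $192,854.93

$192854.93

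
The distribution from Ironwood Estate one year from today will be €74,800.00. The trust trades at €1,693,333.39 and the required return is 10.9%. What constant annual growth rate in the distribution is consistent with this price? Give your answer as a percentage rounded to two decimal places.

6.48%

P = D₁/(r−g) ⇒ g = r − D₁/P = 0.109 − €74,800.00/€1,693,333.39 = 0.064827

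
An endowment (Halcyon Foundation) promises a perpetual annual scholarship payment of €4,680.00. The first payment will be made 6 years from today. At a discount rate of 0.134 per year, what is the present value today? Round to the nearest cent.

Value at end of year 5: C / r = €4,680.00 / 0.134 = €34,925.3731
Discount to today: PV = €34,925.3731 / (1 + 0.134)^5 = €34,925.3731 / 1.875276 = €18,624.12

€18624.12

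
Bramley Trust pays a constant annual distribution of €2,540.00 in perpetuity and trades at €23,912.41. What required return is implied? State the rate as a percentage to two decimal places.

10.62%

P = C/r ⇒ r = C/P = €2,540.00/€23,912.41 = 0.106221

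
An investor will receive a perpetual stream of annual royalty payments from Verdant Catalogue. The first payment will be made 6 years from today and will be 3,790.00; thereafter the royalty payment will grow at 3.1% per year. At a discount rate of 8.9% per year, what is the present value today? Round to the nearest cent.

42665.01

Value at end of year 5: C₁ / (r − g) = 3,790.00 / (0.089 − 0.031) = 65,344.8276
Discount to today: PV = 65,344.8276 / (1 + 0.089)^5 = 65,344.8276 / 1.531579 = 42,665.01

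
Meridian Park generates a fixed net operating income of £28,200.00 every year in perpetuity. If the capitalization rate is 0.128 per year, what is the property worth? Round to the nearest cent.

£220312.50

Level perpetuity: PV = C / r = £28,200.00 / 0.128 = £220,312.50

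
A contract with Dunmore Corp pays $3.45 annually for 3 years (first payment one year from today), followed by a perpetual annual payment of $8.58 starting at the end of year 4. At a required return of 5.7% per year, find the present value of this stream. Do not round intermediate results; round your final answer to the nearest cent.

$136.74

PV of 3-year annuity: $3.45 × [1 − (1+0.057)^−3] / 0.057 = 9.27332
Perpetuity value at year 3: $8.58 / 0.057 = 150.52632
PV of perpetuity: 150.52632 / (1+0.057)^3 = 127.46398
Total PV = 9.27332 + 127.46398 = 136.73730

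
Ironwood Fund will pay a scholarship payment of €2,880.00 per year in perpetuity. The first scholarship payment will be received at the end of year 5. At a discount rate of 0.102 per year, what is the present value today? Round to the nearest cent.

€19145.47

Value at end of year 4: C / r = €2,880.00 / 0.102 = €28,235.2941
Discount to today: PV = €28,235.2941 / (1 + 0.102)^4 = €28,235.2941 / 1.474777 = €19,145.47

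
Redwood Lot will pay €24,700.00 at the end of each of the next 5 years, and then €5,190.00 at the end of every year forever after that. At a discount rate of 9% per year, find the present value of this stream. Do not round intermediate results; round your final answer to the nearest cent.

PV of 5-year annuity: €24,700.00 × [1 − (1+0.09)^−5] / 0.09 = 96074.38620
Perpetuity value at year 5: €5,190.00 / 0.09 = 57666.66667
PV of perpetuity: 57666.66667 / (1+0.09)^5 = 37479.37661
Total PV = 96074.38620 + 37479.37661 = 133553.76281

€133553.76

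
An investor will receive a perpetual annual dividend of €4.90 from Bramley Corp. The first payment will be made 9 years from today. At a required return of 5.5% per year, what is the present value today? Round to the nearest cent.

€58.05

Value at end of year 8: C / r = €4.90 / 0.055 = €89.0909
Discount to today: PV = €89.0909 / (1 + 0.055)^8 = €89.0909 / 1.534687 = €58.05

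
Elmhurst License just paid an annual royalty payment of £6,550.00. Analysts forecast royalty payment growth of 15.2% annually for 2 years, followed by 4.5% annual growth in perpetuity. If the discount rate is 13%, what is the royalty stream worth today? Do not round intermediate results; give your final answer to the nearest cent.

D_1 = 7545.60000
D_2 = 8692.53120
Terminal value at year 2: TV = D_2×(1+g_2)/(r−g_2) = 9083.69510/0.085 = 106867.00122
P_0 = D_1/(1+r)^1 + D_2/(1+r)^2 + TV/(1+r)^2
    = 6677.52212 + 6807.52698 + 83692.53757 = 97177.58667

£97177.59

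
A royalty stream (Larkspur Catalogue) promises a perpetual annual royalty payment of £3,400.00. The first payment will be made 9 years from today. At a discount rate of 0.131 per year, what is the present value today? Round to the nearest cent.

Value at end of year 8: C / r = £3,400.00 / 0.131 = £25,954.1985
Discount to today: PV = £25,954.1985 / (1 + 0.131)^8 = £25,954.1985 / 2.677323 = £9,694.08

£9694.08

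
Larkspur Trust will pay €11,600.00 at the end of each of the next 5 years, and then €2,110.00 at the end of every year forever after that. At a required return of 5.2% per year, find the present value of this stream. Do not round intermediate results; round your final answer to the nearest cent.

PV of 5-year annuity: €11,600.00 × [1 − (1+0.052)^−5] / 0.052 = 49945.48098
Perpetuity value at year 5: €2,110.00 / 0.052 = 40576.92308
PV of perpetuity: 40576.92308 / (1+0.052)^5 = 31492.01231
Total PV = 49945.48098 + 31492.01231 = 81437.49329

€81437.49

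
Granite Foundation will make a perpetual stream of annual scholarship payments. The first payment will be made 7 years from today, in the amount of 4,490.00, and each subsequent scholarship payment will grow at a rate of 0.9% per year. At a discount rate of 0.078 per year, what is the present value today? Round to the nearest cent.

Value at end of year 6: C₁ / (r − g) = 4,490.00 / (0.078 − 0.009) = 65,072.4638
Discount to today: PV = 65,072.4638 / (1 + 0.078)^6 = 65,072.4638 / 1.569324 = 41,465.29

41465.29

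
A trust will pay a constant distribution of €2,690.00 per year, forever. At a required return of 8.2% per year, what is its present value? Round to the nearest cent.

Level perpetuity: PV = C / r = €2,690.00 / 0.082 = €32,804.88

€32804.88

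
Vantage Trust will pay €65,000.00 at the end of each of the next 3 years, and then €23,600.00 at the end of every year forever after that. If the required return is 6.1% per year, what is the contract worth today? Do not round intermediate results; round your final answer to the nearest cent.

PV of 3-year annuity: €65,000.00 × [1 − (1+0.061)^−3] / 0.061 = 173424.81794
Perpetuity value at year 3: €23,600.00 / 0.061 = 386885.24590
PV of perpetuity: 386885.24590 / (1+0.061)^3 = 323918.69662
Total PV = 173424.81794 + 323918.69662 = 497343.51456

€497343.51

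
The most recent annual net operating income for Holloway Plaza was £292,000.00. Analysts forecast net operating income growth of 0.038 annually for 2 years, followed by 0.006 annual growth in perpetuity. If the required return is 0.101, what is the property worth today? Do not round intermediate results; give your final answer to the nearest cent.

D_1 = 303096.00000
D_2 = 314613.64800
Terminal value at year 2: TV = D_2×(1+g_2)/(r−g_2) = 316501.32989/0.095 = 3331592.94619
P_0 = D_1/(1+r)^1 + D_2/(1+r)^2 + TV/(1+r)^2
    = 275291.55313 + 259539.17543 + 2748383.26828 = 3283213.99684

£3283214.00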